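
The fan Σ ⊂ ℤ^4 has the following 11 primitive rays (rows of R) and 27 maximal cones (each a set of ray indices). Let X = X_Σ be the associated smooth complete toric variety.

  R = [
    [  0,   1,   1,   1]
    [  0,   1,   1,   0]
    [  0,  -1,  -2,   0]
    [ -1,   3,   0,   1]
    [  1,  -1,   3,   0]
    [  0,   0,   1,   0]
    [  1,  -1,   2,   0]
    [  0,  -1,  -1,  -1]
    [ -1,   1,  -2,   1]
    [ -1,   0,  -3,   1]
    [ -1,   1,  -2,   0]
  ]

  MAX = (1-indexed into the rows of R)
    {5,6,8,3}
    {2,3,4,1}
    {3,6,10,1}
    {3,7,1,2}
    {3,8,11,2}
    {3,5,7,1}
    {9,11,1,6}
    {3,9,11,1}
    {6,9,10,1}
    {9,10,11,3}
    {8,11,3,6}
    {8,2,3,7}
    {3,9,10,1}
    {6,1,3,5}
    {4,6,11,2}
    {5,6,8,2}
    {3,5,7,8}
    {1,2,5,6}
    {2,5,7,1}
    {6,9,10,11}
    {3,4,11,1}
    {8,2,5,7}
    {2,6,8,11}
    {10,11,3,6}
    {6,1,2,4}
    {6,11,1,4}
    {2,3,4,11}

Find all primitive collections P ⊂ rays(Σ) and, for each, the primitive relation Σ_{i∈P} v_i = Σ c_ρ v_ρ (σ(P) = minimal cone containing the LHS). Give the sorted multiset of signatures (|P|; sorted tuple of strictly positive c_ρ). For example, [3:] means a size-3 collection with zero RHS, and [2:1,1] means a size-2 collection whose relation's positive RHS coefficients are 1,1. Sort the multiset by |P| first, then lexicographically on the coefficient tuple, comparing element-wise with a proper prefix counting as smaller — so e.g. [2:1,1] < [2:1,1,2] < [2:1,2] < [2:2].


24 collections generate NE(X_Σ); each relation:

  • {1,8}:  v_{1} + v_{8} = 0 — sig = [2:]
  • {7,11}:  v_{7} + v_{11} = 0 — sig = [2:]
  • {2,10}:  v_{2} + v_{10} = v_{9} — sig = [2:1]
  • {5,11}:  v_{5} + v_{11} = v_{6} — sig = [2:1]
  • {6,7}:  v_{6} + v_{7} = v_{5} — sig = [2:1]
  • {2,9}:  v_{2} + v_{9} = v_{1} + v_{11} — sig = [2:1,1]
  • {4,7}:  v_{4} + v_{7} = v_{1} + v_{2} — sig = [2:1,1]
  • {4,8}:  v_{4} + v_{8} = v_{2} + v_{11} — sig = [2:1,1]
  • {4,5}:  v_{4} + v_{5} = v_{1} + v_{2} + v_{6} — sig = [2:1,1,1]
  • {4,10}:  v_{4} + v_{10} = v_{1} + v_{9} + v_{11} — sig = [2:1,1,1]
  • {7,9}:  v_{7} + v_{9} = v_{1} + v_{3} + v_{6} — sig = [2:1,1,1]
  • {8,9}:  v_{8} + v_{9} = v_{3} + v_{6} + v_{11} — sig = [2:1,1,1]
  • {5,9}:  v_{5} + v_{9} = v_{1} + v_{3} + 2·v_{6} — sig = [2:1,1,2]
  • {7,10}:  v_{7} + v_{10} = v_{1} + 2·v_{3} + 2·v_{6} — sig = [2:1,2,2]
  • {8,10}:  v_{8} + v_{10} = 2·v_{3} + 2·v_{6} + v_{11} — sig = [2:1,2,2]
  • {5,10}:  v_{5} + v_{10} = v_{1} + 2·v_{3} + 3·v_{6} — sig = [2:1,2,3]
  • {4,9}:  v_{4} + v_{9} = 2·v_{1} + 2·v_{11} — sig = [2:2,2]
  • {2,3,6}:  v_{2} + v_{3} + v_{6} = 0 — sig = [3:]
  • {1,2,11}:  v_{1} + v_{2} + v_{11} = v_{4} — sig = [3:1]
  • {2,3,5}:  v_{2} + v_{3} + v_{5} = v_{7} — sig = [3:1]
  • {3,6,9}:  v_{3} + v_{6} + v_{9} = v_{10} — sig = [3:1]
  • {3,4,6}:  v_{3} + v_{4} + v_{6} = v_{1} + v_{11} — sig = [3:1,1]
  • {1,10,11}:  v_{1} + v_{10} + v_{11} = 2·v_{9} — sig = [3:2]
  • {1,3,6,11}:  v_{1} + v_{3} + v_{6} + v_{11} = v_{9} — sig = [4:1]

so the primitive-relation signature multiset is
    [2:]
    [2:]
    [2:1]
    [2:1]
    [2:1]
    [2:1,1]
    [2:1,1]
    [2:1,1]
    [2:1,1,1]
    [2:1,1,1]
    [2:1,1,1]
    [2:1,1,1]
    [2:1,1,2]
    [2:1,2,2]
    [2:1,2,2]
    [2:1,2,3]
    [2:2,2]
    [3:]
    [3:1]
    [3:1]
    [3:1]
    [3:1,1]
    [3:2]
    [4:1]


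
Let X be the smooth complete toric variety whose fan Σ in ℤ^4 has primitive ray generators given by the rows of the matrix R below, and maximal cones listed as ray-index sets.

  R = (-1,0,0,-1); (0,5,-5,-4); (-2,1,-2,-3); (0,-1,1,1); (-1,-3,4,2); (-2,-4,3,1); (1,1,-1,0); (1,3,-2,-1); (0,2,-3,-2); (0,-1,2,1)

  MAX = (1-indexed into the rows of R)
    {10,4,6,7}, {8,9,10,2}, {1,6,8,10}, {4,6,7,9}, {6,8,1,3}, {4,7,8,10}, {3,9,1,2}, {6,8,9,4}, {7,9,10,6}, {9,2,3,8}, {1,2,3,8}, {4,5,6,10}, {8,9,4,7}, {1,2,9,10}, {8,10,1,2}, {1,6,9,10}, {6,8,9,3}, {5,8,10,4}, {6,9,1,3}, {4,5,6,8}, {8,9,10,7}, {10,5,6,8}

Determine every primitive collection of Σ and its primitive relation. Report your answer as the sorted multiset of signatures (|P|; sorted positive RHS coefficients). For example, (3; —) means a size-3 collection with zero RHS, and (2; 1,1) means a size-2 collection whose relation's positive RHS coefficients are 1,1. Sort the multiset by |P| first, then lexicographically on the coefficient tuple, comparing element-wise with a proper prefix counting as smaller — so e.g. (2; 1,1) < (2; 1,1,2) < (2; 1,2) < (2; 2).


18 collections generate NE(X_Σ); each relation:

  • {2,6}:  v_{2} + v_{6} = v_{3}  ⇒ sig = (2; 1)
  • {1,4}:  v_{1} + v_{4} = v_{6} + v_{8}  ⇒ sig = (2; 1,1)
  • {1,7}:  v_{1} + v_{7} = v_{9} + v_{10}  ⇒ sig = (2; 1,1)
  • {3,7}:  v_{3} + v_{7} = v_{1} + v_{9}  ⇒ sig = (2; 1,1)
  • {5,7}:  v_{5} + v_{7} = v_{4} + v_{10}  ⇒ sig = (2; 1,1)
  • {5,9}:  v_{5} + v_{9} = v_{6} + v_{8}  ⇒ sig = (2; 1,1)
  • {2,4}:  v_{2} + v_{4} = v_{6} + 2·v_{8} + v_{9}  ⇒ sig = (2; 1,1,2)
  • {2,5}:  v_{2} + v_{5} = v_{1} + v_{6} + 2·v_{8}  ⇒ sig = (2; 1,1,2)
  • {2,7}:  v_{2} + v_{7} = v_{8} + 2·v_{9} + v_{10}  ⇒ sig = (2; 1,1,2)
  • {1,5}:  v_{1} + v_{5} = 2·v_{6} + 2·v_{8} + v_{10}  ⇒ sig = (2; 1,2,2)
  • {3,4}:  v_{3} + v_{4} = 2·v_{6} + 2·v_{8} + v_{9}  ⇒ sig = (2; 1,2,2)
  • {3,5}:  v_{3} + v_{5} = v_{1} + 2·v_{6} + 2·v_{8}  ⇒ sig = (2; 1,2,2)
  • {3,10}:  v_{3} + v_{10} = 2·v_{1}  ⇒ sig = (2; 2)
  • {4,9,10}:  v_{4} + v_{9} + v_{10} = 0  ⇒ sig = (3; —)
  • {6,7,8}:  v_{6} + v_{7} + v_{8} = 0  ⇒ sig = (3; —)
  • {1,8,9}:  v_{1} + v_{8} + v_{9} = v_{2}  ⇒ sig = (3; 1)
  • {4,6,8,10}:  v_{4} + v_{6} + v_{8} + v_{10} = v_{5}  ⇒ sig = (4; 1)
  • {6,8,9,10}:  v_{6} + v_{8} + v_{9} + v_{10} = v_{1}  ⇒ sig = (4; 1)

so the primitive-relation signature multiset is
[(2; 1), (2; 1,1), (2; 1,1), (2; 1,1), (2; 1,1), (2; 1,1), (2; 1,1,2), (2; 1,1,2), (2; 1,1,2), (2; 1,2,2), (2; 1,2,2), (2; 1,2,2), (2; 2), (3; —), (3; —), (3; 1), (4; 1), (4; 1)]


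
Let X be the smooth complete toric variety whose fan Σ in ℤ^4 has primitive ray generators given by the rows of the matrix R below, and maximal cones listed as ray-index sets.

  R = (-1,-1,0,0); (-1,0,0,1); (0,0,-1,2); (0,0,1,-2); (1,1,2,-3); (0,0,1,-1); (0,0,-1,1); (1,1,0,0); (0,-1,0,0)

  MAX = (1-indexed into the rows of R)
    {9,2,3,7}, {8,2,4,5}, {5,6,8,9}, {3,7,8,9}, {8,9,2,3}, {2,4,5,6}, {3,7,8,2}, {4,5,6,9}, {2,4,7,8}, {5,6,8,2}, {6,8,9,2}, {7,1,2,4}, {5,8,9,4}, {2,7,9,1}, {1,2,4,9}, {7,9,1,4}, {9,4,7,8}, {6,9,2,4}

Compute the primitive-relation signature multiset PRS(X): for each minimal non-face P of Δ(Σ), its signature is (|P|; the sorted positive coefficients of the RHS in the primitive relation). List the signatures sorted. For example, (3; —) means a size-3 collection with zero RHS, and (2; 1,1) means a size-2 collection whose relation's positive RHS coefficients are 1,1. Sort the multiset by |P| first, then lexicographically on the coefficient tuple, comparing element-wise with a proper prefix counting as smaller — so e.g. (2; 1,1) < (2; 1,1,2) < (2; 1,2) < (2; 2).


The 14 primitive collections of Σ (r=9, n=4):

  {1,8}:  v_{1} + v_{8} = 0 — sig = (2; —)
  {3,4}:  v_{3} + v_{4} = 0 — sig = (2; —)
  {6,7}:  v_{6} + v_{7} = 0 — sig = (2; —)
  {1,5}:  v_{1} + v_{5} = v_{4} + v_{6} — sig = (2; 1,1)
  {3,5}:  v_{3} + v_{5} = v_{6} + v_{8} — sig = (2; 1,1)
  {5,7}:  v_{5} + v_{7} = v_{4} + v_{8} — sig = (2; 1,1)
  {1,3}:  v_{1} + v_{3} = v_{2} + v_{7} + v_{9} — sig = (2; 1,1,1)
  {1,6}:  v_{1} + v_{6} = v_{2} + v_{4} + v_{9} — sig = (2; 1,1,1)
  {3,6}:  v_{3} + v_{6} = v_{2} + v_{8} + v_{9} — sig = (2; 1,1,1)
  {4,6,8}:  v_{4} + v_{6} + v_{8} = v_{5} — sig = (3; 1)
  {2,5,9}:  v_{2} + v_{5} + v_{9} = 2·v_{6} — sig = (3; 2)
  {2,4,7,9}:  v_{2} + v_{4} + v_{7} + v_{9} = v_{1} — sig = (4; 1)
  {2,4,8,9}:  v_{2} + v_{4} + v_{8} + v_{9} = v_{6} — sig = (4; 1)
  {2,7,8,9}:  v_{2} + v_{7} + v_{8} + v_{9} = v_{3} — sig = (4; 1)

Sorted signature multiset PRS(X):
    (2; —)
    (2; —)
    (2; —)
    (2; 1,1)
    (2; 1,1)
    (2; 1,1)
    (2; 1,1,1)
    (2; 1,1,1)
    (2; 1,1,1)
    (3; 1)
    (3; 2)
    (4; 1)
    (4; 1)
    (4; 1)


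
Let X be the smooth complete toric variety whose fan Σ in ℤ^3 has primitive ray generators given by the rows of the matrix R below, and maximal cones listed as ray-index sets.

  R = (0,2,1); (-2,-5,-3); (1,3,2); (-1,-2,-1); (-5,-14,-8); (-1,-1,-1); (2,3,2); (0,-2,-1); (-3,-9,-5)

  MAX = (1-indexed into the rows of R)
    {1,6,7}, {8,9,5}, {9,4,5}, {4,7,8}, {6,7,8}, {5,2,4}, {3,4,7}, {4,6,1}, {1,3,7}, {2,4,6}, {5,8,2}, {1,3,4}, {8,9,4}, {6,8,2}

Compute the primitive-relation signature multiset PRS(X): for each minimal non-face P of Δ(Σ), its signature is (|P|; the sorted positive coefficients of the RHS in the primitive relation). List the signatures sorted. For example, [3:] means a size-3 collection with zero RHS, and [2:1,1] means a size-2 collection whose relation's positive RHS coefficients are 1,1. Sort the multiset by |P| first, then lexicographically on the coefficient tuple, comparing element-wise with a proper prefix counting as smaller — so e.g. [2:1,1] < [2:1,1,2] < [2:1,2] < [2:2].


20 minimal non-faces of Δ(Σ) (on 9 rays):

  P={1,8}:  v_{1} + v_{8} = 0 ; sig = [2:]
  P={2,3}:  v_{2} + v_{3} = v_{4} ; sig = [2:1]
  P={2,7}:  v_{2} + v_{7} = v_{8} ; sig = [2:1]
  P={2,9}:  v_{2} + v_{9} = v_{5} ; sig = [2:1]
  P={3,6}:  v_{3} + v_{6} = v_{1} ; sig = [2:1]
  P={1,2}:  v_{1} + v_{2} = v_{4} + v_{6} ; sig = [2:1,1]
  P={1,9}:  v_{1} + v_{9} = v_{2} + v_{4} ; sig = [2:1,1]
  P={3,5}:  v_{3} + v_{5} = v_{4} + v_{9} ; sig = [2:1,1]
  P={3,8}:  v_{3} + v_{8} = v_{4} + v_{7} ; sig = [2:1,1]
  P={5,7}:  v_{5} + v_{7} = v_{8} + v_{9} ; sig = [2:1,1]
  P={1,5}:  v_{1} + v_{5} = 2·v_{2} + v_{4} ; sig = [2:1,2]
  P={3,9}:  v_{3} + v_{9} = 2·v_{4} + v_{8} ; sig = [2:1,2]
  P={7,9}:  v_{7} + v_{9} = v_{4} + 2·v_{8} ; sig = [2:1,2]
  P={6,9}:  v_{6} + v_{9} = 2·v_{2} ; sig = [2:2]
  P={5,6}:  v_{5} + v_{6} = 3·v_{2} ; sig = [2:3]
  P={4,6,7}:  v_{4} + v_{6} + v_{7} = 0 ; sig = [3:]
  P={1,4,7}:  v_{1} + v_{4} + v_{7} = v_{3} ; sig = [3:1]
  P={2,4,8}:  v_{2} + v_{4} + v_{8} = v_{9} ; sig = [3:1]
  P={4,6,8}:  v_{4} + v_{6} + v_{8} = v_{2} ; sig = [3:1]
  P={4,5,8}:  v_{4} + v_{5} + v_{8} = 2·v_{9} ; sig = [3:2]

Sorted signature multiset PRS(X):
    [2:]
    [2:1]
    [2:1]
    [2:1]
    [2:1]
    [2:1,1]
    [2:1,1]
    [2:1,1]
    [2:1,1]
    [2:1,1]
    [2:1,2]
    [2:1,2]
    [2:1,2]
    [2:2]
    [2:3]
    [3:]
    [3:1]
    [3:1]
    [3:1]
    [3:2]


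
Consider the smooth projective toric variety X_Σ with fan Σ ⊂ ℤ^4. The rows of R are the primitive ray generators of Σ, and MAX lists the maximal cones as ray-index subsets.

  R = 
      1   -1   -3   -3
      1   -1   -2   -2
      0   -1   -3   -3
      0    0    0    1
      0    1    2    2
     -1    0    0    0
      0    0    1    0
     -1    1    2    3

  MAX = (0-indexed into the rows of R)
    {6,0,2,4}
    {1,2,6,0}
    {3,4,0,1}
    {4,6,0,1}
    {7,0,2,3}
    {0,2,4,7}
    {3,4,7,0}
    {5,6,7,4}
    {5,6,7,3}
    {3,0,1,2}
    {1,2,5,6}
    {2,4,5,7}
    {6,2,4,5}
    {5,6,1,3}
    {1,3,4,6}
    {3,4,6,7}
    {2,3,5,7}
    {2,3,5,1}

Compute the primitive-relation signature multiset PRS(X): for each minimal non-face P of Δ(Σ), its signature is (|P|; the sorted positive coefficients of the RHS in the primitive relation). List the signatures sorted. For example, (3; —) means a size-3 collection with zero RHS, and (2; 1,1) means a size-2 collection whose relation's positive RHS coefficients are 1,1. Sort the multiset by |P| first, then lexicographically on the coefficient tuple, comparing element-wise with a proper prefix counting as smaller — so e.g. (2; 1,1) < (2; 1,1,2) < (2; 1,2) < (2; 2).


10 collections generate NE(X_Σ); each relation:

  P={0,5}:  v_{0} + v_{5} = v_{2} — sig = (2; 1)
  P={1,7}:  v_{1} + v_{7} = v_{3} — sig = (2; 1)
  P={0,6,7}:  v_{0} + v_{6} + v_{7} = 0 — sig = (3; —)
  P={1,4,5}:  v_{1} + v_{4} + v_{5} = 0 — sig = (3; —)
  P={0,3,6}:  v_{0} + v_{3} + v_{6} = v_{1} — sig = (3; 1)
  P={1,2,4}:  v_{1} + v_{2} + v_{4} = v_{0} — sig = (3; 1)
  P={2,6,7}:  v_{2} + v_{6} + v_{7} = v_{5} — sig = (3; 1)
  P={3,4,5}:  v_{3} + v_{4} + v_{5} = v_{7} — sig = (3; 1)
  P={2,3,4}:  v_{2} + v_{3} + v_{4} = v_{0} + v_{7} — sig = (3; 1,1)
  P={2,3,6}:  v_{2} + v_{3} + v_{6} = v_{1} + v_{5} — sig = (3; 1,1)

so the primitive-relation signature multiset is
[(2; 1), (2; 1), (3; —), (3; —), (3; 1), (3; 1), (3; 1), (3; 1), (3; 1,1), (3; 1,1)]


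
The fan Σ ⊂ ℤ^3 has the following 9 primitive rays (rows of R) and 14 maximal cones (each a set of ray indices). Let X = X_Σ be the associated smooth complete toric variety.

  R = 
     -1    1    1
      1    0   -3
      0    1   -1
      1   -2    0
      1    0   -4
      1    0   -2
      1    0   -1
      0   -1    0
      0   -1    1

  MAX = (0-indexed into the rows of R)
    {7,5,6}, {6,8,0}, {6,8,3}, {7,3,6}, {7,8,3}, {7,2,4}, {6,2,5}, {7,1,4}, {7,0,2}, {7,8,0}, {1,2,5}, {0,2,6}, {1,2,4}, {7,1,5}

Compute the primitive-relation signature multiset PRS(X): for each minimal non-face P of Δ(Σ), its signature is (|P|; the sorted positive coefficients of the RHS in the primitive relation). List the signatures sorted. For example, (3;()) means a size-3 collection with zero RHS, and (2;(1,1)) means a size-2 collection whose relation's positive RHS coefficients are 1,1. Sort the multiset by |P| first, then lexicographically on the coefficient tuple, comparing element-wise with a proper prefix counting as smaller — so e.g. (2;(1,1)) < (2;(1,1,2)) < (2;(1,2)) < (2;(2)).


Σ has 20 primitive collections:

  P = {2,8}:  v_{2} + v_{8} = 0 ; sig = (2;())
  P = {0,3}:  v_{0} + v_{3} = v_{8} ; sig = (2;(1))
  P = {0,5}:  v_{0} + v_{5} = v_{2} ; sig = (2;(1))
  P = {1,8}:  v_{1} + v_{8} = v_{5} + v_{7} ; sig = (2;(1,1))
  P = {2,3}:  v_{2} + v_{3} = v_{6} + v_{7} ; sig = (2;(1,1))
  P = {4,6}:  v_{4} + v_{6} = v_{1} + v_{5} ; sig = (2;(1,1))
  P = {4,8}:  v_{4} + v_{8} = v_{1} + v_{7} ; sig = (2;(1,1))
  P = {5,8}:  v_{5} + v_{8} = v_{6} + v_{7} ; sig = (2;(1,1))
  P = {1,3}:  v_{1} + v_{3} = v_{5} + v_{6} + 2·v_{7} ; sig = (2;(1,1,2))
  P = {0,1}:  v_{0} + v_{1} = 2·v_{2} + v_{7} ; sig = (2;(1,2))
  P = {1,6}:  v_{1} + v_{6} = 2·v_{5} ; sig = (2;(2))
  P = {4,5}:  v_{4} + v_{5} = 2·v_{1} ; sig = (2;(2))
  P = {3,4}:  v_{3} + v_{4} = 2·v_{5} + 2·v_{7} ; sig = (2;(2,2))
  P = {3,5}:  v_{3} + v_{5} = 2·v_{6} + 2·v_{7} ; sig = (2;(2,2))
  P = {0,4}:  v_{0} + v_{4} = 3·v_{2} + 2·v_{7} ; sig = (2;(2,3))
  P = {0,6,7}:  v_{0} + v_{6} + v_{7} = 0 ; sig = (3;())
  P = {1,2,7}:  v_{1} + v_{2} + v_{7} = v_{4} ; sig = (3;(1))
  P = {2,5,7}:  v_{2} + v_{5} + v_{7} = v_{1} ; sig = (3;(1))
  P = {2,6,7}:  v_{2} + v_{6} + v_{7} = v_{5} ; sig = (3;(1))
  P = {6,7,8}:  v_{6} + v_{7} + v_{8} = v_{3} ; sig = (3;(1))

Sorted signature multiset PRS(X):
    (2;())
    (2;(1))
    (2;(1))
    (2;(1,1))
    (2;(1,1))
    (2;(1,1))
    (2;(1,1))
    (2;(1,1))
    (2;(1,1,2))
    (2;(1,2))
    (2;(2))
    (2;(2))
    (2;(2,2))
    (2;(2,2))
    (2;(2,3))
    (3;())
    (3;(1))
    (3;(1))
    (3;(1))
    (3;(1))


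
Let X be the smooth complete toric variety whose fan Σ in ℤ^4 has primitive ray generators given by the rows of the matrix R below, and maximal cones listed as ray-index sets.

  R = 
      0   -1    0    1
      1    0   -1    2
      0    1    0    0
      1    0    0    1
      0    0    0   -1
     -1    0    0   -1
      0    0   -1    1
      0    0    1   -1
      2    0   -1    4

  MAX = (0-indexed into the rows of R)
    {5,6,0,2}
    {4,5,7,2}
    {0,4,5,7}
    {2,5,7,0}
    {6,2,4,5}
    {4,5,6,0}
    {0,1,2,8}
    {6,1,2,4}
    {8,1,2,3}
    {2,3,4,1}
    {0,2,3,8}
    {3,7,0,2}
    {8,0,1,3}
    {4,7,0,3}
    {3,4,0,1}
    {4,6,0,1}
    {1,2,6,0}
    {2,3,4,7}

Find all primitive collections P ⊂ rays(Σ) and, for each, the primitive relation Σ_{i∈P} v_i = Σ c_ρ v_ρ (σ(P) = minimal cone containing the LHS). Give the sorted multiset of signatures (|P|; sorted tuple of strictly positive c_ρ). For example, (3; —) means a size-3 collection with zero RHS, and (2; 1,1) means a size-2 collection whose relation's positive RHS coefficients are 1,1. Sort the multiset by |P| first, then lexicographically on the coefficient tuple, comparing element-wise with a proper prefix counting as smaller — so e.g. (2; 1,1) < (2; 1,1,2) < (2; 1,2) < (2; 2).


Minimal non-faces — 11 found among 9 rays, 18 max cones:

  {3,5}:  v_{3} + v_{5} = 0  →  sig = (2; —)
  {6,7}:  v_{6} + v_{7} = 0  →  sig = (2; —)
  {1,5}:  v_{1} + v_{5} = v_{6}  →  sig = (2; 1)
  {1,7}:  v_{1} + v_{7} = v_{3}  →  sig = (2; 1)
  {3,6}:  v_{3} + v_{6} = v_{1}  →  sig = (2; 1)
  {4,8}:  v_{4} + v_{8} = v_{1} + v_{3}  →  sig = (2; 1,1)
  {5,8}:  v_{5} + v_{8} = v_{0} + v_{1} + v_{2}  →  sig = (2; 1,1,1)
  {6,8}:  v_{6} + v_{8} = v_{0} + 2·v_{1} + v_{2}  →  sig = (2; 1,1,2)
  {7,8}:  v_{7} + v_{8} = v_{0} + v_{2} + 2·v_{3}  →  sig = (2; 1,1,2)
  {0,2,4}:  v_{0} + v_{2} + v_{4} = 0  →  sig = (3; —)
  {0,1,2,3}:  v_{0} + v_{1} + v_{2} + v_{3} = v_{8}  →  sig = (4; 1)

so the primitive-relation signature multiset is
    |P|=2: 9 collections, coeffs (), (), (1), (1), (1), (1,1), (1,1,1), (1,1,2), (1,1,2)
    |P|=3: 1 collection, coeffs ()
    |P|=4: 1 collection, coeffs (1)


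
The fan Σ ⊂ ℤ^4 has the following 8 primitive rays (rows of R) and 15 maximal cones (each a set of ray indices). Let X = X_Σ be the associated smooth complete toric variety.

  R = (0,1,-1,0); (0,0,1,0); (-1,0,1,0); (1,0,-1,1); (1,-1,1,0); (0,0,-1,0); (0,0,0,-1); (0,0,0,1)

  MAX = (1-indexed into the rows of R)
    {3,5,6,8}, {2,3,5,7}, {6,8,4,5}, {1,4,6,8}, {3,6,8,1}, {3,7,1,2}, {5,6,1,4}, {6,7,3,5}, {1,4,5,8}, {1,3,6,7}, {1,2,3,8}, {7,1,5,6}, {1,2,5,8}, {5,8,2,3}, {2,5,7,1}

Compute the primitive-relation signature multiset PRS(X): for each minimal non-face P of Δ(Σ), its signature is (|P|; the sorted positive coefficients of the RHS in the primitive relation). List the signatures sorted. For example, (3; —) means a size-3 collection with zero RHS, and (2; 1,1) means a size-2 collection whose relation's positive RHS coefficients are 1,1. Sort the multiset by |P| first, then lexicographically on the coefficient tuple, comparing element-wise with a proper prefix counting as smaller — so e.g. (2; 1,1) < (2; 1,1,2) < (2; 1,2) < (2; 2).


7 collections generate NE(X_Σ); each relation:

  P = {2,6}:  v_{2} + v_{6} = 0  ⟹  sig = (2; —)
  P = {7,8}:  v_{7} + v_{8} = 0  ⟹  sig = (2; —)
  P = {3,4}:  v_{3} + v_{4} = v_{8}  ⟹  sig = (2; 1)
  P = {2,4}:  v_{2} + v_{4} = v_{1} + v_{5} + v_{8}  ⟹  sig = (2; 1,1,1)
  P = {4,7}:  v_{4} + v_{7} = v_{1} + v_{5} + v_{6}  ⟹  sig = (2; 1,1,1)
  P = {1,3,5}:  v_{1} + v_{3} + v_{5} = v_{2}  ⟹  sig = (3; 1)
  P = {1,5,6,8}:  v_{1} + v_{5} + v_{6} + v_{8} = v_{4}  ⟹  sig = (4; 1)

Signatures (|P|; sorted positive RHS coefficients), sorted:
    (2; —)
    (2; —)
    (2; 1)
    (2; 1,1,1)
    (2; 1,1,1)
    (3; 1)
    (4; 1)


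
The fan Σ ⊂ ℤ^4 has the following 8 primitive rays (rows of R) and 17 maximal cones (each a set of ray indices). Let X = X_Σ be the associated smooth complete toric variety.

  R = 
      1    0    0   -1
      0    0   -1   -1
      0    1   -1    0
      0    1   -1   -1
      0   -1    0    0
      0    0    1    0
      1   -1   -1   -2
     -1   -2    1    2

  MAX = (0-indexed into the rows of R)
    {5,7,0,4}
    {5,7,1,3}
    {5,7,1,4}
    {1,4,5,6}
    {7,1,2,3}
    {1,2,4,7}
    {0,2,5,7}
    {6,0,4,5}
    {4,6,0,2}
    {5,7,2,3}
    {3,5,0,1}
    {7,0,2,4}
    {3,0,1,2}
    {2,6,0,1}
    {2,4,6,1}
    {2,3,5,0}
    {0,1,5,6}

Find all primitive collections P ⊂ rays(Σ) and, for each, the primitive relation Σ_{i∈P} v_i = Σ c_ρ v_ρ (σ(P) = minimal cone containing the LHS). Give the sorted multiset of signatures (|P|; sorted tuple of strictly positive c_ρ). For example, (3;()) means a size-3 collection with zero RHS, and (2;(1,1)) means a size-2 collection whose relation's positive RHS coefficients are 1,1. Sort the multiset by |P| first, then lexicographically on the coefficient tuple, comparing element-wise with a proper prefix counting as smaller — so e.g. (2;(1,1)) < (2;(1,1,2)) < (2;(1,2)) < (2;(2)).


9 minimal non-faces of Δ(Σ) (on 8 rays):

  • {3,4}:  v_{3} + v_{4} = v_{1}  so sig = (2;(1))
  • {3,6}:  v_{3} + v_{6} = v_{0} + 2·v_{1}  so sig = (2;(1,2))
  • {6,7}:  v_{6} + v_{7} = 3·v_{4}  so sig = (2;(3))
  • {2,4,5}:  v_{2} + v_{4} + v_{5} = 0  so sig = (3;())
  • {0,1,4}:  v_{0} + v_{1} + v_{4} = v_{6}  so sig = (3;(1))
  • {0,3,7}:  v_{0} + v_{3} + v_{7} = v_{4}  so sig = (3;(1))
  • {1,2,5}:  v_{1} + v_{2} + v_{5} = v_{3}  so sig = (3;(1))
  • {2,5,6}:  v_{2} + v_{5} + v_{6} = v_{0} + v_{1}  so sig = (3;(1,1))
  • {0,1,7}:  v_{0} + v_{1} + v_{7} = 2·v_{4}  so sig = (3;(2))

Hence PRS(X_Σ) =
[(2;(1)), (2;(1,2)), (2;(3)), (3;()), (3;(1)), (3;(1)), (3;(1)), (3;(1,1)), (3;(2))]


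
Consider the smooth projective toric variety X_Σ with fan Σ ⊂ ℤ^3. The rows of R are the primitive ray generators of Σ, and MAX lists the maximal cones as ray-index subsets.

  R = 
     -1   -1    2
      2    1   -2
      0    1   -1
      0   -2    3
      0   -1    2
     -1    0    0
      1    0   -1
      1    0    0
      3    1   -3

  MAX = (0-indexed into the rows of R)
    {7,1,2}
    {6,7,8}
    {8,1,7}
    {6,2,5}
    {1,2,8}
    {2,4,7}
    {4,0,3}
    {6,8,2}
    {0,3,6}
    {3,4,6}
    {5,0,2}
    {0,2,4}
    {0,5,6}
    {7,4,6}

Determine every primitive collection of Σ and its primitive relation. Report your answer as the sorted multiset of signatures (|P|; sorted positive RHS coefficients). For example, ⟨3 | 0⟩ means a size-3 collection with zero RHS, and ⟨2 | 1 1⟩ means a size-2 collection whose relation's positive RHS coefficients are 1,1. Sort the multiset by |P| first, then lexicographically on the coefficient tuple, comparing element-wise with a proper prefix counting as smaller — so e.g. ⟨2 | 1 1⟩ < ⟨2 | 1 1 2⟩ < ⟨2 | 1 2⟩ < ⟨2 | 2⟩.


20 collections generate NE(X_Σ); each relation:

  P = {5,7}:  v_{5} + v_{7} = 0  →  sig = ⟨2 | 0⟩
  P = {0,1}:  v_{0} + v_{1} = v_{7}  →  sig = ⟨2 | 1⟩
  P = {0,7}:  v_{0} + v_{7} = v_{4}  →  sig = ⟨2 | 1⟩
  P = {1,6}:  v_{1} + v_{6} = v_{8}  →  sig = ⟨2 | 1⟩
  P = {2,3}:  v_{2} + v_{3} = v_{4}  →  sig = ⟨2 | 1⟩
  P = {4,5}:  v_{4} + v_{5} = v_{0}  →  sig = ⟨2 | 1⟩
  P = {0,8}:  v_{0} + v_{8} = v_{6} + v_{7}  →  sig = ⟨2 | 1 1⟩
  P = {1,5}:  v_{1} + v_{5} = v_{2} + v_{6}  →  sig = ⟨2 | 1 1⟩
  P = {1,3}:  v_{1} + v_{3} = v_{4} + v_{6} + v_{7}  →  sig = ⟨2 | 1 1 1⟩
  P = {3,8}:  v_{3} + v_{8} = v_{4} + 2·v_{6} + v_{7}  →  sig = ⟨2 | 1 1 2⟩
  P = {3,5}:  v_{3} + v_{5} = 2·v_{0} + v_{6}  →  sig = ⟨2 | 1 2⟩
  P = {3,7}:  v_{3} + v_{7} = 2·v_{4} + v_{6}  →  sig = ⟨2 | 1 2⟩
  P = {4,8}:  v_{4} + v_{8} = v_{6} + 2·v_{7}  →  sig = ⟨2 | 1 2⟩
  P = {5,8}:  v_{5} + v_{8} = v_{2} + 2·v_{6}  →  sig = ⟨2 | 1 2⟩
  P = {1,4}:  v_{1} + v_{4} = 2·v_{7}  →  sig = ⟨2 | 2⟩
  P = {0,2,6}:  v_{0} + v_{2} + v_{6} = 0  →  sig = ⟨3 | 0⟩
  P = {0,4,6}:  v_{0} + v_{4} + v_{6} = v_{3}  →  sig = ⟨3 | 1⟩
  P = {2,4,6}:  v_{2} + v_{4} + v_{6} = v_{7}  →  sig = ⟨3 | 1⟩
  P = {2,6,7}:  v_{2} + v_{6} + v_{7} = v_{1}  →  sig = ⟨3 | 1⟩
  P = {2,7,8}:  v_{2} + v_{7} + v_{8} = 2·v_{1}  →  sig = ⟨3 | 2⟩

Signatures (|P|; sorted positive RHS coefficients), sorted:
[⟨2 | 0⟩, ⟨2 | 1⟩, ⟨2 | 1⟩, ⟨2 | 1⟩, ⟨2 | 1⟩, ⟨2 | 1⟩, ⟨2 | 1 1⟩, ⟨2 | 1 1⟩, ⟨2 | 1 1 1⟩, ⟨2 | 1 1 2⟩, ⟨2 | 1 2⟩, ⟨2 | 1 2⟩, ⟨2 | 1 2⟩, ⟨2 | 1 2⟩, ⟨2 | 2⟩, ⟨3 | 0⟩, ⟨3 | 1⟩, ⟨3 | 1⟩, ⟨3 | 1⟩, ⟨3 | 2⟩]


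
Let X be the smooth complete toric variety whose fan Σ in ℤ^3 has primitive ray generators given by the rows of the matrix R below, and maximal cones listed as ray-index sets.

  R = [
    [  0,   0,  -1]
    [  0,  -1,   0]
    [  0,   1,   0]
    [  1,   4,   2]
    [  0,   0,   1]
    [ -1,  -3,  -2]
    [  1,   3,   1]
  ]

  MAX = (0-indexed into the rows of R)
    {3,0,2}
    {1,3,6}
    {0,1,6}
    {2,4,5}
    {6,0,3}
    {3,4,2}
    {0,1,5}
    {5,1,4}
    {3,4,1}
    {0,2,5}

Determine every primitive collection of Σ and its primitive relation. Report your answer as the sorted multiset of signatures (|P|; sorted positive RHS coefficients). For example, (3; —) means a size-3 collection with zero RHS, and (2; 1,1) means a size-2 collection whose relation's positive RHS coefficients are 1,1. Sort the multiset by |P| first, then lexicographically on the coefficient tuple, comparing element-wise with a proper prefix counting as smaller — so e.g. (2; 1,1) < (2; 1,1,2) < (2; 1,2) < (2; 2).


The 7 primitive collections of Σ (r=7, n=3):

  P = {0,4}:  v_{0} + v_{4} = 0  ⟹  sig = (2; —)
  P = {1,2}:  v_{1} + v_{2} = 0  ⟹  sig = (2; —)
  P = {3,5}:  v_{3} + v_{5} = v_{2}  ⟹  sig = (2; 1)
  P = {5,6}:  v_{5} + v_{6} = v_{0}  ⟹  sig = (2; 1)
  P = {2,6}:  v_{2} + v_{6} = v_{0} + v_{3}  ⟹  sig = (2; 1,1)
  P = {4,6}:  v_{4} + v_{6} = v_{1} + v_{3}  ⟹  sig = (2; 1,1)
  P = {0,1,3}:  v_{0} + v_{1} + v_{3} = v_{6}  ⟹  sig = (3; 1)

so the primitive-relation signature multiset is
{ (2; —) ×2,  (2; 1) ×2,  (2; 1,1) ×2,  (3; 1) }


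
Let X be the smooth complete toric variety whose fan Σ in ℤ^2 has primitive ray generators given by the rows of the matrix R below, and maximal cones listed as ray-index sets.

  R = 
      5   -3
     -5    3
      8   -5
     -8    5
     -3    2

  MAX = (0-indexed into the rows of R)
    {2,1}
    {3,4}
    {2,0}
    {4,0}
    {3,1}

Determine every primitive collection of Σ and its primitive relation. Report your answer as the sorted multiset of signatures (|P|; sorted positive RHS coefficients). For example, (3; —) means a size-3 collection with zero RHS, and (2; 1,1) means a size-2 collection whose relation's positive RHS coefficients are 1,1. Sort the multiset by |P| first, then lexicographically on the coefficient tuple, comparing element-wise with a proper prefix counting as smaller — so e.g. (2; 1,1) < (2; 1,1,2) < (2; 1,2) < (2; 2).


5 minimal non-faces of Δ(Σ) (on 5 rays):

  P={0,1}:  v_{0} + v_{1} = 0 — sig = (2; —)
  P={2,3}:  v_{2} + v_{3} = 0 — sig = (2; —)
  P={0,3}:  v_{0} + v_{3} = v_{4} — sig = (2; 1)
  P={1,4}:  v_{1} + v_{4} = v_{3} — sig = (2; 1)
  P={2,4}:  v_{2} + v_{4} = v_{0} — sig = (2; 1)

so the primitive-relation signature multiset is
    |P|=2: 5 collections, coeffs (), (), (1), (1), (1)


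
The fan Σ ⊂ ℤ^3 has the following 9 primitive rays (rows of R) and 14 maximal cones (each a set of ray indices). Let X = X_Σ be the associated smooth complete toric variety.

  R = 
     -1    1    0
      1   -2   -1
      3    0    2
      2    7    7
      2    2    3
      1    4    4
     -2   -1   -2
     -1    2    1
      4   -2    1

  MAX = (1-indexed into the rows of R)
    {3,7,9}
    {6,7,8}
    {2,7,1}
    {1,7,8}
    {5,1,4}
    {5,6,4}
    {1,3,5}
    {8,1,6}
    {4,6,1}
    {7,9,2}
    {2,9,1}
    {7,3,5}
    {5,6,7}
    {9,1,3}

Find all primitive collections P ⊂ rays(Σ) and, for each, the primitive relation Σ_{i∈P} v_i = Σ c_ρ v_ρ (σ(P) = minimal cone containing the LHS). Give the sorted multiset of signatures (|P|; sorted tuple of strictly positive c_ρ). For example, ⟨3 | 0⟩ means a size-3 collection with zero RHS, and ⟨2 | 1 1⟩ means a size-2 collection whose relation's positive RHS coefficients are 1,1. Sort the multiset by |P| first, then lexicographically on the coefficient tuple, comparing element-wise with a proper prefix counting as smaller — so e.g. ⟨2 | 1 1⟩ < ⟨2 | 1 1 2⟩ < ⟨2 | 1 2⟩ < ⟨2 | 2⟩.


20 collections generate NE(X_Σ); each relation:

  {2,8}:  v_{2} + v_{8} = 0 — sig = ⟨2 | 0⟩
  {2,3}:  v_{2} + v_{3} = v_{9} — sig = ⟨2 | 1⟩
  {2,5}:  v_{2} + v_{5} = v_{3} — sig = ⟨2 | 1⟩
  {2,6}:  v_{2} + v_{6} = v_{5} — sig = ⟨2 | 1⟩
  {3,8}:  v_{3} + v_{8} = v_{5} — sig = ⟨2 | 1⟩
  {5,8}:  v_{5} + v_{8} = v_{6} — sig = ⟨2 | 1⟩
  {8,9}:  v_{8} + v_{9} = v_{3} — sig = ⟨2 | 1⟩
  {4,7}:  v_{4} + v_{7} = v_{6} + v_{8} — sig = ⟨2 | 1 1⟩
  {6,9}:  v_{6} + v_{9} = v_{3} + v_{5} — sig = ⟨2 | 1 1⟩
  {4,9}:  v_{4} + v_{9} = v_{1} + v_{3} + 2·v_{5} — sig = ⟨2 | 1 1 2⟩
  {2,4}:  v_{2} + v_{4} = v_{1} + 2·v_{5} — sig = ⟨2 | 1 2⟩
  {4,8}:  v_{4} + v_{8} = v_{1} + 2·v_{6} — sig = ⟨2 | 1 2⟩
  {3,4}:  v_{3} + v_{4} = v_{1} + 3·v_{5} — sig = ⟨2 | 1 3⟩
  {3,6}:  v_{3} + v_{6} = 2·v_{5} — sig = ⟨2 | 2⟩
  {5,9}:  v_{5} + v_{9} = 2·v_{3} — sig = ⟨2 | 2⟩
  {1,3,7}:  v_{1} + v_{3} + v_{7} = 0 — sig = ⟨3 | 0⟩
  {1,5,6}:  v_{1} + v_{5} + v_{6} = v_{4} — sig = ⟨3 | 1⟩
  {1,5,7}:  v_{1} + v_{5} + v_{7} = v_{8} — sig = ⟨3 | 1⟩
  {1,7,9}:  v_{1} + v_{7} + v_{9} = v_{2} — sig = ⟨3 | 1⟩
  {1,6,7}:  v_{1} + v_{6} + v_{7} = 2·v_{8} — sig = ⟨3 | 2⟩

so the primitive-relation signature multiset is
[⟨2 | 0⟩, ⟨2 | 1⟩, ⟨2 | 1⟩, ⟨2 | 1⟩, ⟨2 | 1⟩, ⟨2 | 1⟩, ⟨2 | 1⟩, ⟨2 | 1 1⟩, ⟨2 | 1 1⟩, ⟨2 | 1 1 2⟩, ⟨2 | 1 2⟩, ⟨2 | 1 2⟩, ⟨2 | 1 3⟩, ⟨2 | 2⟩, ⟨2 | 2⟩, ⟨3 | 0⟩, ⟨3 | 1⟩, ⟨3 | 1⟩, ⟨3 | 1⟩, ⟨3 | 2⟩]


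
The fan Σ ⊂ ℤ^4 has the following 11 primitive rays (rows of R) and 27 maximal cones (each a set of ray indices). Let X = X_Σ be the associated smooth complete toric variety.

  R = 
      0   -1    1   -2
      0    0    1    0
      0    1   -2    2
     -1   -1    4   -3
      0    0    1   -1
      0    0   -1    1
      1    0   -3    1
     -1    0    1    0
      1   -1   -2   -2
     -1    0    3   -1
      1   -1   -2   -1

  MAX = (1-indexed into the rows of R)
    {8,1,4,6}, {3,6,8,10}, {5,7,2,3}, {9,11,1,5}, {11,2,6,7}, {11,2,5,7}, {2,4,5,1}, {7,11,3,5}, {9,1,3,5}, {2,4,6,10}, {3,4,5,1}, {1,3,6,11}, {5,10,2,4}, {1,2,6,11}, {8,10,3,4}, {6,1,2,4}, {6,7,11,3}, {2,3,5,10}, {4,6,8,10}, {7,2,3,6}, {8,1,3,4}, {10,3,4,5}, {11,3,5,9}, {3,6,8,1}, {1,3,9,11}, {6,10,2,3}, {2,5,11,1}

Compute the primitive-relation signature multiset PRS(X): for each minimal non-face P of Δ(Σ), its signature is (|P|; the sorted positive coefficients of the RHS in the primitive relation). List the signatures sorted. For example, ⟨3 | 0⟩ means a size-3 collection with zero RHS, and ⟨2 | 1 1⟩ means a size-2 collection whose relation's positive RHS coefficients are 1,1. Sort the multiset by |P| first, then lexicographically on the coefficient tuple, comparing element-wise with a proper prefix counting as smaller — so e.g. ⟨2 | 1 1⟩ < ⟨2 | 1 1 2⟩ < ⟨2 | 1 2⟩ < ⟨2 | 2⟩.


|primitive collections| = 22. Relations:

  • {5,6}:  v_{5} + v_{6} = 0 ; sig = ⟨2 | 0⟩
  • {7,10}:  v_{7} + v_{10} = 0 ; sig = ⟨2 | 0⟩
  • {1,7}:  v_{1} + v_{7} = v_{11} ; sig = ⟨2 | 1⟩
  • {1,10}:  v_{1} + v_{10} = v_{4} ; sig = ⟨2 | 1⟩
  • {4,7}:  v_{4} + v_{7} = v_{1} ; sig = ⟨2 | 1⟩
  • {10,11}:  v_{10} + v_{11} = v_{1} ; sig = ⟨2 | 1⟩
  • {2,8}:  v_{2} + v_{8} = v_{6} + v_{10} ; sig = ⟨2 | 1 1⟩
  • {2,9}:  v_{2} + v_{9} = v_{5} + v_{11} ; sig = ⟨2 | 1 1⟩
  • {5,8}:  v_{5} + v_{8} = v_{3} + v_{4} ; sig = ⟨2 | 1 1⟩
  • {6,9}:  v_{6} + v_{9} = v_{1} + v_{3} + v_{11} ; sig = ⟨2 | 1 1 1⟩
  • {7,8}:  v_{7} + v_{8} = v_{1} + v_{3} + v_{6} ; sig = ⟨2 | 1 1 1⟩
  • {7,9}:  v_{7} + v_{9} = v_{3} + v_{5} + 2·v_{11} ; sig = ⟨2 | 1 1 2⟩
  • {8,11}:  v_{8} + v_{11} = 2·v_{1} + v_{3} + v_{6} ; sig = ⟨2 | 1 1 2⟩
  • {9,10}:  v_{9} + v_{10} = 2·v_{1} + v_{3} + v_{5} ; sig = ⟨2 | 1 1 2⟩
  • {4,9}:  v_{4} + v_{9} = 3·v_{1} + v_{3} + v_{5} ; sig = ⟨2 | 1 1 3⟩
  • {4,11}:  v_{4} + v_{11} = 2·v_{1} ; sig = ⟨2 | 2⟩
  • {8,9}:  v_{8} + v_{9} = 3·v_{1} + 2·v_{3} ; sig = ⟨2 | 2 3⟩
  • {1,2,3}:  v_{1} + v_{2} + v_{3} = 0 ; sig = ⟨3 | 0⟩
  • {2,3,4}:  v_{2} + v_{3} + v_{4} = v_{10} ; sig = ⟨3 | 1⟩
  • {2,3,11}:  v_{2} + v_{3} + v_{11} = v_{7} ; sig = ⟨3 | 1⟩
  • {3,4,6}:  v_{3} + v_{4} + v_{6} = v_{8} ; sig = ⟨3 | 1⟩
  • {1,3,5,11}:  v_{1} + v_{3} + v_{5} + v_{11} = v_{9} ; sig = ⟨4 | 1⟩

so the primitive-relation signature multiset is
[⟨2 | 0⟩, ⟨2 | 0⟩, ⟨2 | 1⟩, ⟨2 | 1⟩, ⟨2 | 1⟩, ⟨2 | 1⟩, ⟨2 | 1 1⟩, ⟨2 | 1 1⟩, ⟨2 | 1 1⟩, ⟨2 | 1 1 1⟩, ⟨2 | 1 1 1⟩, ⟨2 | 1 1 2⟩, ⟨2 | 1 1 2⟩, ⟨2 | 1 1 2⟩, ⟨2 | 1 1 3⟩, ⟨2 | 2⟩, ⟨2 | 2 3⟩, ⟨3 | 0⟩, ⟨3 | 1⟩, ⟨3 | 1⟩, ⟨3 | 1⟩, ⟨4 | 1⟩]


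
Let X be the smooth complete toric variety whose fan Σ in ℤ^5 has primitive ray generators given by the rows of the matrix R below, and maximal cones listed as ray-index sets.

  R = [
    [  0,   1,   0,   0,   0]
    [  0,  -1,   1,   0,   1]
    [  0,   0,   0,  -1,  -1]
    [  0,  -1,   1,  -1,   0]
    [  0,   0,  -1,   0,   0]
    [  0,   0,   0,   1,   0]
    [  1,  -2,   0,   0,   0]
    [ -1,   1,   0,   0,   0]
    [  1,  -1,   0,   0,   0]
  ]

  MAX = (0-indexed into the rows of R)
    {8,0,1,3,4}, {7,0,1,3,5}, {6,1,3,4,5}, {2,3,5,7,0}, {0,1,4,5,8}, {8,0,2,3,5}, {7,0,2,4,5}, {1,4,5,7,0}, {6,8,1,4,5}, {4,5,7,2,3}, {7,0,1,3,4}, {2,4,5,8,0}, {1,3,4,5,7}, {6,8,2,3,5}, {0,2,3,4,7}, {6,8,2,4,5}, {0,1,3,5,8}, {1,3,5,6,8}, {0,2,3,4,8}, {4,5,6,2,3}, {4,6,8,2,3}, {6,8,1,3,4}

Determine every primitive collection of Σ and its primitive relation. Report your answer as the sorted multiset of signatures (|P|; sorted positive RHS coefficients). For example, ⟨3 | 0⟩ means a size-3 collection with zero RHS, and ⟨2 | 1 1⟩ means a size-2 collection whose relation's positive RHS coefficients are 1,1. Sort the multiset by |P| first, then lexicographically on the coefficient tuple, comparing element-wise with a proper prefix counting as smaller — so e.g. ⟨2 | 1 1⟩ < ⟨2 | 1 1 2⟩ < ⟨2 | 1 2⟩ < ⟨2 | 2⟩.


Minimal non-faces — 6 found among 9 rays, 22 max cones:

  {7,8}:  v_{7} + v_{8} = 0  →  sig = ⟨2 | 0⟩
  {0,6}:  v_{0} + v_{6} = v_{8}  →  sig = ⟨2 | 1⟩
  {1,2}:  v_{1} + v_{2} = v_{3}  →  sig = ⟨2 | 1⟩
  {6,7}:  v_{6} + v_{7} = v_{3} + v_{4} + v_{5}  →  sig = ⟨2 | 1 1 1⟩
  {0,3,4,5}:  v_{0} + v_{3} + v_{4} + v_{5} = 0  →  sig = ⟨4 | 0⟩
  {3,4,5,8}:  v_{3} + v_{4} + v_{5} + v_{8} = v_{6}  →  sig = ⟨4 | 1⟩

so the primitive-relation signature multiset is
    ⟨2 | 0⟩
    ⟨2 | 1⟩
    ⟨2 | 1⟩
    ⟨2 | 1 1 1⟩
    ⟨4 | 0⟩
    ⟨4 | 1⟩


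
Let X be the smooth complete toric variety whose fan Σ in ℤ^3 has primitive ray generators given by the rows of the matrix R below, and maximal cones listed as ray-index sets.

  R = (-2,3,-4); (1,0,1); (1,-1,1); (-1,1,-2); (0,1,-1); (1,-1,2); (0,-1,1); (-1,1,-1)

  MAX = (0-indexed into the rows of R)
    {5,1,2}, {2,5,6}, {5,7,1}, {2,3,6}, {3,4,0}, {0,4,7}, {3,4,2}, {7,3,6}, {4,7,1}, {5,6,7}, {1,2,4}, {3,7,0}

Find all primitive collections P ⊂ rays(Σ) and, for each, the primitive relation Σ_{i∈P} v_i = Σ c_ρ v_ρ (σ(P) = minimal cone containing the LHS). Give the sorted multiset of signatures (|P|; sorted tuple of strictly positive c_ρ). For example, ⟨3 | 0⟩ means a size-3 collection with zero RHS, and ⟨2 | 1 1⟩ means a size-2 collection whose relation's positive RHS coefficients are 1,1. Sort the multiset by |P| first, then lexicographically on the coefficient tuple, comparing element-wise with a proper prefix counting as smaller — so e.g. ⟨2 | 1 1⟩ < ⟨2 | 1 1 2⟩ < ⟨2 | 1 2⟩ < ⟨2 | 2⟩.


Minimal non-faces — 11 found among 8 rays, 12 max cones:

  • {2,7}:  v_{2} + v_{7} = 0  ⟹  sig = ⟨2 | 0⟩
  • {3,5}:  v_{3} + v_{5} = 0  ⟹  sig = ⟨2 | 0⟩
  • {4,6}:  v_{4} + v_{6} = 0  ⟹  sig = ⟨2 | 0⟩
  • {1,3}:  v_{1} + v_{3} = v_{4}  ⟹  sig = ⟨2 | 1⟩
  • {1,6}:  v_{1} + v_{6} = v_{5}  ⟹  sig = ⟨2 | 1⟩
  • {4,5}:  v_{4} + v_{5} = v_{1}  ⟹  sig = ⟨2 | 1⟩
  • {0,2}:  v_{0} + v_{2} = v_{3} + v_{4}  ⟹  sig = ⟨2 | 1 1⟩
  • {0,5}:  v_{0} + v_{5} = v_{4} + v_{7}  ⟹  sig = ⟨2 | 1 1⟩
  • {0,6}:  v_{0} + v_{6} = v_{3} + v_{7}  ⟹  sig = ⟨2 | 1 1⟩
  • {0,1}:  v_{0} + v_{1} = 2·v_{4} + v_{7}  ⟹  sig = ⟨2 | 1 2⟩
  • {3,4,7}:  v_{3} + v_{4} + v_{7} = v_{0}  ⟹  sig = ⟨3 | 1⟩

Sorted signature multiset PRS(X):
    ⟨2 | 0⟩
    ⟨2 | 0⟩
    ⟨2 | 0⟩
    ⟨2 | 1⟩
    ⟨2 | 1⟩
    ⟨2 | 1⟩
    ⟨2 | 1 1⟩
    ⟨2 | 1 1⟩
    ⟨2 | 1 1⟩
    ⟨2 | 1 2⟩
    ⟨3 | 1⟩


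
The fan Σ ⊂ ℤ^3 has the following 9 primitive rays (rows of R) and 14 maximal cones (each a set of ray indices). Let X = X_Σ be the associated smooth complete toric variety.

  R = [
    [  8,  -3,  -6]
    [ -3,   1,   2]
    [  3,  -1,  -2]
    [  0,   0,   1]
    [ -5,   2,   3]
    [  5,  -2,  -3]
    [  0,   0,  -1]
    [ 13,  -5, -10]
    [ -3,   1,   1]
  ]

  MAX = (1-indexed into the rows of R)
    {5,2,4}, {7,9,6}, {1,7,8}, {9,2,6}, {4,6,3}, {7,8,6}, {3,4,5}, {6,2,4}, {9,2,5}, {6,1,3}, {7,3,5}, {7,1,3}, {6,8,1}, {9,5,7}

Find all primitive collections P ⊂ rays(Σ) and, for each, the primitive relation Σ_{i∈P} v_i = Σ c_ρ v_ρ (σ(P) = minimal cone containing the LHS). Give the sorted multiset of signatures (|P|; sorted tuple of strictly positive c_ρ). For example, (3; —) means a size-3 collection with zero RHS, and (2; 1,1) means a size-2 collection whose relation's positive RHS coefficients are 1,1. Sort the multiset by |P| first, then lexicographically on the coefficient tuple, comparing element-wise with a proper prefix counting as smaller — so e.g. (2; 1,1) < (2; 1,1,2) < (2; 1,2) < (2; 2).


Δ(Σ) — 9 vertices, 17 min non-faces:

  {2,3}:  v_{2} + v_{3} = 0  ⇒ sig = (2; —)
  {4,7}:  v_{4} + v_{7} = 0  ⇒ sig = (2; —)
  {5,6}:  v_{5} + v_{6} = 0  ⇒ sig = (2; —)
  {2,7}:  v_{2} + v_{7} = v_{9}  ⇒ sig = (2; 1)
  {3,9}:  v_{3} + v_{9} = v_{7}  ⇒ sig = (2; 1)
  {4,9}:  v_{4} + v_{9} = v_{2}  ⇒ sig = (2; 1)
  {1,2}:  v_{1} + v_{2} = v_{6} + v_{7}  ⇒ sig = (2; 1,1)
  {1,4}:  v_{1} + v_{4} = v_{3} + v_{6}  ⇒ sig = (2; 1,1)
  {1,5}:  v_{1} + v_{5} = v_{3} + v_{7}  ⇒ sig = (2; 1,1)
  {4,8}:  v_{4} + v_{8} = v_{1} + v_{6}  ⇒ sig = (2; 1,1)
  {5,8}:  v_{5} + v_{8} = v_{1} + v_{7}  ⇒ sig = (2; 1,1)
  {1,9}:  v_{1} + v_{9} = v_{6} + 2·v_{7}  ⇒ sig = (2; 1,2)
  {3,8}:  v_{3} + v_{8} = 2·v_{1}  ⇒ sig = (2; 2)
  {2,8}:  v_{2} + v_{8} = 2·v_{6} + 2·v_{7}  ⇒ sig = (2; 2,2)
  {8,9}:  v_{8} + v_{9} = 2·v_{6} + 3·v_{7}  ⇒ sig = (2; 2,3)
  {1,6,7}:  v_{1} + v_{6} + v_{7} = v_{8}  ⇒ sig = (3; 1)
  {3,6,7}:  v_{3} + v_{6} + v_{7} = v_{1}  ⇒ sig = (3; 1)

Hence PRS(X_Σ) =
{ (2; —) ×3,  (2; 1) ×3,  (2; 1,1) ×5,  (2; 1,2),  (2; 2),  (2; 2,2),  (2; 2,3),  (3; 1) ×2 }


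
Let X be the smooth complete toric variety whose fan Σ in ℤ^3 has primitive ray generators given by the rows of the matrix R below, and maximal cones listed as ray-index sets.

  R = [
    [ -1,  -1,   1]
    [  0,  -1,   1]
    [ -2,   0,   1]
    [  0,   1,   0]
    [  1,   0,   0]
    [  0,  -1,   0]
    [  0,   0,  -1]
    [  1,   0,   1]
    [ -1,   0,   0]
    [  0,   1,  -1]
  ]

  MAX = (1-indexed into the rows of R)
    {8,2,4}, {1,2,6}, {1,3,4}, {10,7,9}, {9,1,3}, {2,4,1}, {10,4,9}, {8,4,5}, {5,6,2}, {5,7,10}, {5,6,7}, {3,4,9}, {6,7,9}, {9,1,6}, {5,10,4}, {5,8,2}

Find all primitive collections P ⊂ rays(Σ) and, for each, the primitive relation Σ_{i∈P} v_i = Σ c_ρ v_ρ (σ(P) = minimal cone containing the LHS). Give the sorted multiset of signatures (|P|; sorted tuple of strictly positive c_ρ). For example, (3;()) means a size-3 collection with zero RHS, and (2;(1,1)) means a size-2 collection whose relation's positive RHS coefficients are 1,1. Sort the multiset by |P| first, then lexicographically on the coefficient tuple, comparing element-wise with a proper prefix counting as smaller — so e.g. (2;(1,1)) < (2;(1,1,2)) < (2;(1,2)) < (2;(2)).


23 collections generate NE(X_Σ); each relation:

  P = {2,10}:  v_{2} + v_{10} = 0  ⇒ sig = (2;())
  P = {4,6}:  v_{4} + v_{6} = 0  ⇒ sig = (2;())
  P = {5,9}:  v_{5} + v_{9} = 0  ⇒ sig = (2;())
  P = {1,5}:  v_{1} + v_{5} = v_{2}  ⇒ sig = (2;(1))
  P = {1,10}:  v_{1} + v_{10} = v_{9}  ⇒ sig = (2;(1))
  P = {2,7}:  v_{2} + v_{7} = v_{6}  ⇒ sig = (2;(1))
  P = {2,9}:  v_{2} + v_{9} = v_{1}  ⇒ sig = (2;(1))
  P = {4,7}:  v_{4} + v_{7} = v_{10}  ⇒ sig = (2;(1))
  P = {6,10}:  v_{6} + v_{10} = v_{7}  ⇒ sig = (2;(1))
  P = {7,8}:  v_{7} + v_{8} = v_{5}  ⇒ sig = (2;(1))
  P = {1,7}:  v_{1} + v_{7} = v_{6} + v_{9}  ⇒ sig = (2;(1,1))
  P = {3,5}:  v_{3} + v_{5} = v_{1} + v_{4}  ⇒ sig = (2;(1,1))
  P = {3,6}:  v_{3} + v_{6} = v_{1} + v_{9}  ⇒ sig = (2;(1,1))
  P = {6,8}:  v_{6} + v_{8} = v_{2} + v_{5}  ⇒ sig = (2;(1,1))
  P = {8,9}:  v_{8} + v_{9} = v_{2} + v_{4}  ⇒ sig = (2;(1,1))
  P = {8,10}:  v_{8} + v_{10} = v_{4} + v_{5}  ⇒ sig = (2;(1,1))
  P = {3,8}:  v_{3} + v_{8} = v_{1} + v_{2} + 2·v_{4}  ⇒ sig = (2;(1,1,2))
  P = {1,8}:  v_{1} + v_{8} = 2·v_{2} + v_{4}  ⇒ sig = (2;(1,2))
  P = {2,3}:  v_{2} + v_{3} = 2·v_{1} + v_{4}  ⇒ sig = (2;(1,2))
  P = {3,10}:  v_{3} + v_{10} = v_{4} + 2·v_{9}  ⇒ sig = (2;(1,2))
  P = {3,7}:  v_{3} + v_{7} = 2·v_{9}  ⇒ sig = (2;(2))
  P = {1,4,9}:  v_{1} + v_{4} + v_{9} = v_{3}  ⇒ sig = (3;(1))
  P = {2,4,5}:  v_{2} + v_{4} + v_{5} = v_{8}  ⇒ sig = (3;(1))

Sorted signature multiset PRS(X):
    |P|=2: 21 collections, coeffs (), (), (), (1), (1), (1), (1), (1), (1), (1), (1,1), (1,1), (1,1), (1,1), (1,1), (1,1), (1,1,2), (1,2), (1,2), (1,2), (2)
    |P|=3: 2 collections, coeffs (1), (1)
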